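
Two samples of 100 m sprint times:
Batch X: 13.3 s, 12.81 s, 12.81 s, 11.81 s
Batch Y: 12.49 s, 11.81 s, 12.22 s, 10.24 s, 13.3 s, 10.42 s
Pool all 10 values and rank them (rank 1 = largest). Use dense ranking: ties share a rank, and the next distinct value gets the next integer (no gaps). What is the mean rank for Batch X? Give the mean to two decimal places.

Sorted (descending): 13.3, 13.3, 12.81, 12.81, 12.49, 12.22, 11.81, 11.81, 10.42, 10.24
The 2 values of 13.3 share dense rank 1.
The 2 values of 12.81 share dense rank 2.
The 2 values of 11.81 share dense rank 5.
Remaining distinct values take the next consecutive integers.
Batch X values → pooled ranks: 13.3→1, 12.81→2, 12.81→2, 11.81→5
Mean rank = (1 + 2 + 2 + 5) / 4 = 2.50

2.50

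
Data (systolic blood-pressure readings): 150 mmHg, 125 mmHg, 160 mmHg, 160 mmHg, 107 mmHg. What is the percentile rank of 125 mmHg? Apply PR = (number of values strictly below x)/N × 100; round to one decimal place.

20.0

N = 5.
Strictly below 125: 1. Equal to 125: 1.
PR = 1/5 × 100 = 20.0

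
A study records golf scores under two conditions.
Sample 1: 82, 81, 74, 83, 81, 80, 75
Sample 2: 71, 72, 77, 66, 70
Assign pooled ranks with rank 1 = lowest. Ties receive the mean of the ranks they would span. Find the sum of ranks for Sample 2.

17

Sorted (ascending): 66, 70, 71, 72, 74, 75, 77, 80, 81, 81, 82, 83
The 2 values of 81 occupy positions 9–10 → average rank (9+10)/2 = 9.5.
Sample 2 values → pooled ranks: 71→3, 72→4, 77→7, 66→1, 70→2
Rank sum = 3 + 4 + 7 + 1 + 2 = 17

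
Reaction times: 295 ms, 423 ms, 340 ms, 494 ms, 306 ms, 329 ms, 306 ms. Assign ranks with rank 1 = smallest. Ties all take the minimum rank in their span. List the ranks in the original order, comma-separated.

Sorted (ascending): 295, 306, 306, 329, 340, 423, 494
The 2 values of 306 occupy positions 2–3 → each gets rank 2.

1, 6, 5, 7, 2, 4, 2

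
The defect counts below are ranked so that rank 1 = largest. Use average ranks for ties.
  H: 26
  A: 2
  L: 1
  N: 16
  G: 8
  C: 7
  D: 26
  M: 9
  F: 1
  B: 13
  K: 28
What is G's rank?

7

Sorted (descending): 28, 26, 26, 16, 13, 9, 8, 7, 2, 1, 1
The 2 values of 26 occupy positions 2–3 → average rank (2+3)/2 = 2.5.
The 2 values of 1 occupy positions 10–11 → average rank (10+11)/2 = 10.5.
G has value 8 → rank 7.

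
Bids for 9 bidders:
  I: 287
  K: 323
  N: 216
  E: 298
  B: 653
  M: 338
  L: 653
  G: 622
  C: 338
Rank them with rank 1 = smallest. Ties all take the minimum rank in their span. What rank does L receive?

8

Sorted (ascending): 216, 287, 298, 323, 338, 338, 622, 653, 653
The 2 values of 338 occupy positions 5–6 → each gets rank 5.
The 2 values of 653 occupy positions 8–9 → each gets rank 8.
L has value 653 → rank 8.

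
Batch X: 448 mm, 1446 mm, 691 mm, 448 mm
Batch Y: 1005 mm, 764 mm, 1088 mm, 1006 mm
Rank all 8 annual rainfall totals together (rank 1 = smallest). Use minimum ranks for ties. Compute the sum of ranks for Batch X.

Sorted (ascending): 448, 448, 691, 764, 1005, 1006, 1088, 1446
The 2 values of 448 occupy positions 1–2 → each gets rank 1.
Batch X values → pooled ranks: 448→1, 1446→8, 691→3, 448→1
Rank sum = 1 + 8 + 3 + 1 = 13

13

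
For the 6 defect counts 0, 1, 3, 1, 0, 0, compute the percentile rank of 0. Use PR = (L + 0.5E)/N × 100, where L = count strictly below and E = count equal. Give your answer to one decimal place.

N = 6.
Strictly below 0: 0. Equal to 0: 3.
PR = (0 + 0.5·3)/6 × 100 = 25.0

25.0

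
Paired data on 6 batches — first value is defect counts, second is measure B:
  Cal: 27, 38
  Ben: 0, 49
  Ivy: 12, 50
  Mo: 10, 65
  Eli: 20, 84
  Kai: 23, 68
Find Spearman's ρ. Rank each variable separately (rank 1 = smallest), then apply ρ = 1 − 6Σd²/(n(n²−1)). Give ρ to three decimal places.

Ranks of variable 1: 6, 1, 3, 2, 4, 5
Ranks of variable 2: 1, 2, 3, 4, 6, 5
d = r₁ − r₂: 5, -1, 0, -2, -2, 0
d²: 25, 1, 0, 4, 4, 0; Σd² = 34
ρ = 1 − 6·34/(6·35) = 1 − 204/210 = 0.029

0.029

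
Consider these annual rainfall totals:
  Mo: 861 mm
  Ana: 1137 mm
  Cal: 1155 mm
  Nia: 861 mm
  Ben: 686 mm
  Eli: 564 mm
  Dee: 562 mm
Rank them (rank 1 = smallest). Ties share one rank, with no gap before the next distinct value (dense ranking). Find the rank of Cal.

6

Sorted (ascending): 562, 564, 686, 861, 861, 1137, 1155
The 2 values of 861 share dense rank 4.
Remaining distinct values take the next consecutive integers.
Cal has value 1155 mm → rank 6.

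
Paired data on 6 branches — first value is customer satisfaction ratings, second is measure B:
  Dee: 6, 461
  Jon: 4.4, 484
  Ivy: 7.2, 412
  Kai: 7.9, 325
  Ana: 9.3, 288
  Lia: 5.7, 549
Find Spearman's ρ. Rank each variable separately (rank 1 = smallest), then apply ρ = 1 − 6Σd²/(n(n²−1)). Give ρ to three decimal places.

Ranks of variable 1: 3, 1, 4, 5, 6, 2
Ranks of variable 2: 4, 5, 3, 2, 1, 6
d = r₁ − r₂: -1, -4, 1, 3, 5, -4
d²: 1, 16, 1, 9, 25, 16; Σd² = 68
ρ = 1 − 6·68/(6·35) = 1 − 408/210 = -0.943

-0.943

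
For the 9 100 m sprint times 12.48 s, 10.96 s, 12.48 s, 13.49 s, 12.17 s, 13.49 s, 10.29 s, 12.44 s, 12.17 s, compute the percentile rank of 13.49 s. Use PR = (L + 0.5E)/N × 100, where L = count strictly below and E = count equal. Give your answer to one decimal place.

88.9

N = 9.
Strictly below 13.49: 7. Equal to 13.49: 2.
PR = (7 + 0.5·2)/9 × 100 = 88.9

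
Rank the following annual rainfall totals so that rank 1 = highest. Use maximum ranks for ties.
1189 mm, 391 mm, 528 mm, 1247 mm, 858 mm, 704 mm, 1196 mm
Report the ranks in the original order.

3, 7, 6, 1, 4, 5, 2

Sorted (descending): 1247, 1196, 1189, 858, 704, 528, 391
No ties — each value takes its position as its rank.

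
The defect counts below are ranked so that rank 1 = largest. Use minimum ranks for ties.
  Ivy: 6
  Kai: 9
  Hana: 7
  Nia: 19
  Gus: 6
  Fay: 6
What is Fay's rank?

Sorted (descending): 19, 9, 7, 6, 6, 6
The 3 values of 6 occupy positions 4–6 → each gets rank 4.
Fay has value 6 → rank 4.

4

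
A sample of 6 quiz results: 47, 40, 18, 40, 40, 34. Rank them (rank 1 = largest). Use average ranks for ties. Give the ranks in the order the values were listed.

Sorted (descending): 47, 40, 40, 40, 34, 18
The 3 values of 40 occupy positions 2–4 → average rank 3.

1, 3, 6, 3, 3, 5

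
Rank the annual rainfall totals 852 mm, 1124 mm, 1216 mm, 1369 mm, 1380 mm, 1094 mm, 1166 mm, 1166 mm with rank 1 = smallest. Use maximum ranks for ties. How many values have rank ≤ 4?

Sorted (ascending): 852, 1094, 1124, 1166, 1166, 1216, 1369, 1380
The 2 values of 1166 occupy positions 4–5 → each gets rank 5.
Ranks ≤ 4: {1, 2, 3} → 3 values.

3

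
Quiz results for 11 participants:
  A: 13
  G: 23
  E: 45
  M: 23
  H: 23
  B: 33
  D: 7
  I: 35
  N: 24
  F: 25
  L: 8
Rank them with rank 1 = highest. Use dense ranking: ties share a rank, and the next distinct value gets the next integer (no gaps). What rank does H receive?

Sorted (descending): 45, 35, 33, 25, 24, 23, 23, 23, 13, 8, 7
The 3 values of 23 share dense rank 6.
Remaining distinct values take the next consecutive integers.
H has value 23 → rank 6.

6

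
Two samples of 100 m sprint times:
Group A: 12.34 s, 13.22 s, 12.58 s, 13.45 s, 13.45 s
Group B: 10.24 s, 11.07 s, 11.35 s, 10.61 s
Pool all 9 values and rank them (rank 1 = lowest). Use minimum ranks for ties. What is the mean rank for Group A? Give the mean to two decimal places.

6.80

Sorted (ascending): 10.24, 10.61, 11.07, 11.35, 12.34, 12.58, 13.22, 13.45, 13.45
The 2 values of 13.45 occupy positions 8–9 → each gets rank 8.
Group A values → pooled ranks: 12.34→5, 13.22→7, 12.58→6, 13.45→8, 13.45→8
Mean rank = (5 + 7 + 6 + 8 + 8) / 5 = 6.80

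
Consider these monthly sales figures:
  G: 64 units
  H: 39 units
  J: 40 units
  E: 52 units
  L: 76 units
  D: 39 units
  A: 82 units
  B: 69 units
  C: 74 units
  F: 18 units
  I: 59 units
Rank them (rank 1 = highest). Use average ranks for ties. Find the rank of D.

9.5

Sorted (descending): 82, 76, 74, 69, 64, 59, 52, 40, 39, 39, 18
The 2 values of 39 occupy positions 9–10 → average rank (9+10)/2 = 9.5.
D has value 39 units → rank 9.5.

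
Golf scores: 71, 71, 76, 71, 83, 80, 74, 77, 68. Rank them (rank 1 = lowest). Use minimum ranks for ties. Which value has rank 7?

77

Sorted (ascending): 68, 71, 71, 71, 74, 76, 77, 80, 83
The 3 values of 71 occupy positions 2–4 → each gets rank 2.
Rank 7 → value 77.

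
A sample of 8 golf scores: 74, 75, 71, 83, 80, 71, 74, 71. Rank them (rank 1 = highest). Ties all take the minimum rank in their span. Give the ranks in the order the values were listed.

Sorted (descending): 83, 80, 75, 74, 74, 71, 71, 71
The 2 values of 74 occupy positions 4–5 → each gets rank 4.
The 3 values of 71 occupy positions 6–8 → each gets rank 6.

4, 3, 6, 1, 2, 6, 4, 6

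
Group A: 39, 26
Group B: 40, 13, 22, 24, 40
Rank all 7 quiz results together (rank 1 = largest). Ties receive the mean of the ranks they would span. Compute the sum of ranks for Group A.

Sorted (descending): 40, 40, 39, 26, 24, 22, 13
The 2 values of 40 occupy positions 1–2 → average rank (1+2)/2 = 1.5.
Group A values → pooled ranks: 39→3, 26→4
Rank sum = 3 + 4 = 7

7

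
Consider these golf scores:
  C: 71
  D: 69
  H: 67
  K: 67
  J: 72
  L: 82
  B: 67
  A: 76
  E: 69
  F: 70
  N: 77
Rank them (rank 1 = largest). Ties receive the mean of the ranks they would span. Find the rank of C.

5

Sorted (descending): 82, 77, 76, 72, 71, 70, 69, 69, 67, 67, 67
The 2 values of 69 occupy positions 7–8 → average rank (7+8)/2 = 7.5.
The 3 values of 67 occupy positions 9–11 → average rank 10.
C has value 71 → rank 5.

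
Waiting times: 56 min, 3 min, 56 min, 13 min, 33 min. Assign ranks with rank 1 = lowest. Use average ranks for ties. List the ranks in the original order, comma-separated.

4.5, 1, 4.5, 2, 3

Sorted (ascending): 3, 13, 33, 56, 56
The 2 values of 56 occupy positions 4–5 → average rank (4+5)/2 = 4.5.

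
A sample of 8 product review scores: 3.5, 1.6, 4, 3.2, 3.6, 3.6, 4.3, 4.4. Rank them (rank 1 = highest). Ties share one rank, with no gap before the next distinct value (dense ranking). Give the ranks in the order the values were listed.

Sorted (descending): 4.4, 4.3, 4, 3.6, 3.6, 3.5, 3.2, 1.6
The 2 values of 3.6 share dense rank 4.
Remaining distinct values take the next consecutive integers.

5, 7, 3, 6, 4, 4, 2, 1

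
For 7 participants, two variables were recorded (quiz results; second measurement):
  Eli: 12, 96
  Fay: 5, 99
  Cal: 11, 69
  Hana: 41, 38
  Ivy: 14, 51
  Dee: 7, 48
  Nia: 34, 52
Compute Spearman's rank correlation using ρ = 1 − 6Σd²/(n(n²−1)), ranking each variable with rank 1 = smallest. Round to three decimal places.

-0.571

Ranks of variable 1: 4, 1, 3, 7, 5, 2, 6
Ranks of variable 2: 6, 7, 5, 1, 3, 2, 4
d = r₁ − r₂: -2, -6, -2, 6, 2, 0, 2
d²: 4, 36, 4, 36, 4, 0, 4; Σd² = 88
ρ = 1 − 6·88/(7·48) = 1 − 528/336 = -0.571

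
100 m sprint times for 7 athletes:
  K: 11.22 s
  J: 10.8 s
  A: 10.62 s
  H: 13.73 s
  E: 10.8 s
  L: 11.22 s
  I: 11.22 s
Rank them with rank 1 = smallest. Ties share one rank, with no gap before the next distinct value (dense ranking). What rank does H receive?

Sorted (ascending): 10.62, 10.8, 10.8, 11.22, 11.22, 11.22, 13.73
The 2 values of 10.8 share dense rank 2.
The 3 values of 11.22 share dense rank 3.
Remaining distinct values take the next consecutive integers.
H has value 13.73 s → rank 4.

4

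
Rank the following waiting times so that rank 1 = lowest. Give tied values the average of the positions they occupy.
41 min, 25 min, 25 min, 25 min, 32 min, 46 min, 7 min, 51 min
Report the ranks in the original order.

Sorted (ascending): 7, 25, 25, 25, 32, 41, 46, 51
The 3 values of 25 occupy positions 2–4 → average rank 3.

6, 3, 3, 3, 5, 7, 1, 8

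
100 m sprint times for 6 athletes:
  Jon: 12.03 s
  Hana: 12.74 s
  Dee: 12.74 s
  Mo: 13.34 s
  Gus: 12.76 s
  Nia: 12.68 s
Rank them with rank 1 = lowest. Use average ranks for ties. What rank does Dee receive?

3.5

Sorted (ascending): 12.03, 12.68, 12.74, 12.74, 12.76, 13.34
The 2 values of 12.74 occupy positions 3–4 → average rank (3+4)/2 = 3.5.
Dee has value 12.74 s → rank 3.5.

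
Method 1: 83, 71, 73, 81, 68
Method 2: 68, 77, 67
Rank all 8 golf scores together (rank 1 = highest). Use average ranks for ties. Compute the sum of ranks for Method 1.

18.5

Sorted (descending): 83, 81, 77, 73, 71, 68, 68, 67
The 2 values of 68 occupy positions 6–7 → average rank (6+7)/2 = 6.5.
Method 1 values → pooled ranks: 83→1, 71→5, 73→4, 81→2, 68→6.5
Rank sum = 1 + 5 + 4 + 2 + 6.5 = 18.5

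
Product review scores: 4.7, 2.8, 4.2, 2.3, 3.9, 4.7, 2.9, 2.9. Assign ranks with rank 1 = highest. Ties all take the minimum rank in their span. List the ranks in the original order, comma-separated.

Sorted (descending): 4.7, 4.7, 4.2, 3.9, 2.9, 2.9, 2.8, 2.3
The 2 values of 4.7 occupy positions 1–2 → each gets rank 1.
The 2 values of 2.9 occupy positions 5–6 → each gets rank 5.

1, 7, 3, 8, 4, 1, 5, 5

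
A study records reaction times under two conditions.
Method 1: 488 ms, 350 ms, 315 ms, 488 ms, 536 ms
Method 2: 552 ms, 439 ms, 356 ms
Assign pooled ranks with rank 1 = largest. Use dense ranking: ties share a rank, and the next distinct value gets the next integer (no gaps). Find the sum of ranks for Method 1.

21

Sorted (descending): 552, 536, 488, 488, 439, 356, 350, 315
The 2 values of 488 share dense rank 3.
Remaining distinct values take the next consecutive integers.
Method 1 values → pooled ranks: 488→3, 350→6, 315→7, 488→3, 536→2
Rank sum = 3 + 6 + 7 + 3 + 2 = 21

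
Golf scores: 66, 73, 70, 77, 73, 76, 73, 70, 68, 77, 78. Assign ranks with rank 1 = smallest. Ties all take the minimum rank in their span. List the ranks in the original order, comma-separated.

Sorted (ascending): 66, 68, 70, 70, 73, 73, 73, 76, 77, 77, 78
The 2 values of 70 occupy positions 3–4 → each gets rank 3.
The 3 values of 73 occupy positions 5–7 → each gets rank 5.
The 2 values of 77 occupy positions 9–10 → each gets rank 9.

1, 5, 3, 9, 5, 8, 5, 3, 2, 9, 11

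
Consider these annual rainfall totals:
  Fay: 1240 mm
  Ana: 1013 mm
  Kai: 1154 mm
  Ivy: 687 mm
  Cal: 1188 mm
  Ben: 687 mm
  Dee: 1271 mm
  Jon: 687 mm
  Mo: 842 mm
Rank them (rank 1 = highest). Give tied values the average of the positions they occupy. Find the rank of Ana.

5

Sorted (descending): 1271, 1240, 1188, 1154, 1013, 842, 687, 687, 687
The 3 values of 687 occupy positions 7–9 → average rank 8.
Ana has value 1013 mm → rank 5.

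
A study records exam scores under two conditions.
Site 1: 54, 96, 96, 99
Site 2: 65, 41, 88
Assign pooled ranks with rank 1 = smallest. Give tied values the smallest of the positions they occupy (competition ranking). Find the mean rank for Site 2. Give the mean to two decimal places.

2.67

Sorted (ascending): 41, 54, 65, 88, 96, 96, 99
The 2 values of 96 occupy positions 5–6 → each gets rank 5.
Site 2 values → pooled ranks: 65→3, 41→1, 88→4
Mean rank = (3 + 1 + 4) / 3 = 2.67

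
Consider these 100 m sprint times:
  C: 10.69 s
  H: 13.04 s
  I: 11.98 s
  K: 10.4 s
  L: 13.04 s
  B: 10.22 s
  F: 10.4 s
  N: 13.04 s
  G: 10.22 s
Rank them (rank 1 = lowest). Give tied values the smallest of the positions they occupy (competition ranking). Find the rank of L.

7

Sorted (ascending): 10.22, 10.22, 10.4, 10.4, 10.69, 11.98, 13.04, 13.04, 13.04
The 2 values of 10.22 occupy positions 1–2 → each gets rank 1.
The 2 values of 10.4 occupy positions 3–4 → each gets rank 3.
The 3 values of 13.04 occupy positions 7–9 → each gets rank 7.
L has value 13.04 s → rank 7.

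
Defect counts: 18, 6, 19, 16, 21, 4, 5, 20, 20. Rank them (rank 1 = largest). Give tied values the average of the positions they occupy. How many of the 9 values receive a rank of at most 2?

1

Sorted (descending): 21, 20, 20, 19, 18, 16, 6, 5, 4
The 2 values of 20 occupy positions 2–3 → average rank (2+3)/2 = 2.5.
Ranks ≤ 2: {1} → 1 value.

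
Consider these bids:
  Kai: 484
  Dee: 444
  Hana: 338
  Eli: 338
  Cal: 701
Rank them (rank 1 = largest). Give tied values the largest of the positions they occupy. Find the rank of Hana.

Sorted (descending): 701, 484, 444, 338, 338
The 2 values of 338 occupy positions 4–5 → each gets rank 5.
Hana has value 338 → rank 5.

5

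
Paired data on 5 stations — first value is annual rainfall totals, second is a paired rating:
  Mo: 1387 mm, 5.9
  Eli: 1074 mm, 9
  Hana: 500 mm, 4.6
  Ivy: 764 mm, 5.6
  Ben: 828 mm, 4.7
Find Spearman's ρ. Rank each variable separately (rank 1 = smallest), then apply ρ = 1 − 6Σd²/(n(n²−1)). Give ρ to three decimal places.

Ranks of variable 1: 5, 4, 1, 2, 3
Ranks of variable 2: 4, 5, 1, 3, 2
d = r₁ − r₂: 1, -1, 0, -1, 1
d²: 1, 1, 0, 1, 1; Σd² = 4
ρ = 1 − 6·4/(5·24) = 1 − 24/120 = 0.800

0.800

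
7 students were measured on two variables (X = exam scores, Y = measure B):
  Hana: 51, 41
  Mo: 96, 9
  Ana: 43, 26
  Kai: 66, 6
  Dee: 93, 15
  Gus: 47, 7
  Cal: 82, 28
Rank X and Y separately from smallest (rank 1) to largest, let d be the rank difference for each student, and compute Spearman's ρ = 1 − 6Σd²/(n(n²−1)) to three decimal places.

Ranks of variable 1: 3, 7, 1, 4, 6, 2, 5
Ranks of variable 2: 7, 3, 5, 1, 4, 2, 6
d = r₁ − r₂: -4, 4, -4, 3, 2, 0, -1
d²: 16, 16, 16, 9, 4, 0, 1; Σd² = 62
ρ = 1 − 6·62/(7·48) = 1 − 372/336 = -0.107

-0.107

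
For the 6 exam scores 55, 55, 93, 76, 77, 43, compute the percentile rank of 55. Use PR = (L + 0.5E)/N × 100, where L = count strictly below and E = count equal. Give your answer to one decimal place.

33.3

N = 6.
Strictly below 55: 1. Equal to 55: 2.
PR = (1 + 0.5·2)/6 × 100 = 33.3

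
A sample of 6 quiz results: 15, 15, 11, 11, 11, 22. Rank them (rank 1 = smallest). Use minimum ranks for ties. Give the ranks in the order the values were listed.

4, 4, 1, 1, 1, 6

Sorted (ascending): 11, 11, 11, 15, 15, 22
The 3 values of 11 occupy positions 1–3 → each gets rank 1.
The 2 values of 15 occupy positions 4–5 → each gets rank 4.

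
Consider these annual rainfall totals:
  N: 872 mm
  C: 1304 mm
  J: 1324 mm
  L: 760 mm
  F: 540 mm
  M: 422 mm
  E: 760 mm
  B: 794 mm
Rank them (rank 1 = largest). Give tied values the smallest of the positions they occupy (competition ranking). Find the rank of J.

1

Sorted (descending): 1324, 1304, 872, 794, 760, 760, 540, 422
The 2 values of 760 occupy positions 5–6 → each gets rank 5.
J has value 1324 mm → rank 1.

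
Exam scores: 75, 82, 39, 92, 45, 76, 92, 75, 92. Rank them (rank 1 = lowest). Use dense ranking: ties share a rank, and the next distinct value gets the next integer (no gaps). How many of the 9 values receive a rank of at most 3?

Sorted (ascending): 39, 45, 75, 75, 76, 82, 92, 92, 92
The 2 values of 75 share dense rank 3.
The 3 values of 92 share dense rank 6.
Remaining distinct values take the next consecutive integers.
Ranks ≤ 3: {1, 2, 3, 3} → 4 values.

4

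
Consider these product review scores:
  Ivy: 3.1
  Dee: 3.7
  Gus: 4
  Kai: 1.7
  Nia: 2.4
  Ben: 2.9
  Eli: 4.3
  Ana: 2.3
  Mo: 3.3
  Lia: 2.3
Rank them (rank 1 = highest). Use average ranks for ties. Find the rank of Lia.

Sorted (descending): 4.3, 4, 3.7, 3.3, 3.1, 2.9, 2.4, 2.3, 2.3, 1.7
The 2 values of 2.3 occupy positions 8–9 → average rank (8+9)/2 = 8.5.
Lia has value 2.3 → rank 8.5.

8.5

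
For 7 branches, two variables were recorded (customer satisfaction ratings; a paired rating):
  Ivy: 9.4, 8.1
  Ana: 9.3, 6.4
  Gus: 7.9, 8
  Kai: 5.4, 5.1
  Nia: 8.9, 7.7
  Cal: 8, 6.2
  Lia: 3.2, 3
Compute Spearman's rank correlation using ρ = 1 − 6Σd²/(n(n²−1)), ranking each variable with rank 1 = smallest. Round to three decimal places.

0.750

Ranks of variable 1: 7, 6, 3, 2, 5, 4, 1
Ranks of variable 2: 7, 4, 6, 2, 5, 3, 1
d = r₁ − r₂: 0, 2, -3, 0, 0, 1, 0
d²: 0, 4, 9, 0, 0, 1, 0; Σd² = 14
ρ = 1 − 6·14/(7·48) = 1 − 84/336 = 0.750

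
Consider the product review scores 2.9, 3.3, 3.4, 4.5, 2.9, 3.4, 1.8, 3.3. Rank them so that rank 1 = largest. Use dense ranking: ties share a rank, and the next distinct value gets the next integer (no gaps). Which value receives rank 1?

4.5

Sorted (descending): 4.5, 3.4, 3.4, 3.3, 3.3, 2.9, 2.9, 1.8
The 2 values of 3.4 share dense rank 2.
The 2 values of 3.3 share dense rank 3.
The 2 values of 2.9 share dense rank 4.
Remaining distinct values take the next consecutive integers.
Rank 1 → value 4.5.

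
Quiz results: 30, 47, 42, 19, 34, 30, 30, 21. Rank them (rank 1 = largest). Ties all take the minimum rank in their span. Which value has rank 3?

Sorted (descending): 47, 42, 34, 30, 30, 30, 21, 19
The 3 values of 30 occupy positions 4–6 → each gets rank 4.
Rank 3 → value 34.

34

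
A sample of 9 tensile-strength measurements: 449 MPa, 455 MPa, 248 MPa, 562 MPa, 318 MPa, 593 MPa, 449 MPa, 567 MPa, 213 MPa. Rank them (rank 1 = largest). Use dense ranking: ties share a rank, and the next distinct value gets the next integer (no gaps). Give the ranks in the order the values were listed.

Sorted (descending): 593, 567, 562, 455, 449, 449, 318, 248, 213
The 2 values of 449 share dense rank 5.
Remaining distinct values take the next consecutive integers.

5, 4, 7, 3, 6, 1, 5, 2, 8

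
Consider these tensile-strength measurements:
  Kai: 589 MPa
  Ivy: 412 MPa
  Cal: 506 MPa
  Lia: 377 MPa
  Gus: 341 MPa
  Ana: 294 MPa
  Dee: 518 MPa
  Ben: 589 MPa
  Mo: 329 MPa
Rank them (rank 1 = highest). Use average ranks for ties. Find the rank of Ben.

1.5

Sorted (descending): 589, 589, 518, 506, 412, 377, 341, 329, 294
The 2 values of 589 occupy positions 1–2 → average rank (1+2)/2 = 1.5.
Ben has value 589 MPa → rank 1.5.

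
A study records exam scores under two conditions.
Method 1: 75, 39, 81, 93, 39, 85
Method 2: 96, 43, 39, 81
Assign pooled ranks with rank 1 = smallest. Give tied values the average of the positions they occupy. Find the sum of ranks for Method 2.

Sorted (ascending): 39, 39, 39, 43, 75, 81, 81, 85, 93, 96
The 3 values of 39 occupy positions 1–3 → average rank 2.
The 2 values of 81 occupy positions 6–7 → average rank (6+7)/2 = 6.5.
Method 2 values → pooled ranks: 96→10, 43→4, 39→2, 81→6.5
Rank sum = 10 + 4 + 2 + 6.5 = 22.5

22.5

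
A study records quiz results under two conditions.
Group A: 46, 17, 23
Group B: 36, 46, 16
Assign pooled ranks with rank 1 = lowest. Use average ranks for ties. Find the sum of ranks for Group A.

10.5

Sorted (ascending): 16, 17, 23, 36, 46, 46
The 2 values of 46 occupy positions 5–6 → average rank (5+6)/2 = 5.5.
Group A values → pooled ranks: 46→5.5, 17→2, 23→3
Rank sum = 5.5 + 2 + 3 = 10.5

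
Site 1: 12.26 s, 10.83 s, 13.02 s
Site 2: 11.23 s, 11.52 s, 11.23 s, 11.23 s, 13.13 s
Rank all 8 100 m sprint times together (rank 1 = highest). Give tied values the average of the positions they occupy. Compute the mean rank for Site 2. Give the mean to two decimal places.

4.60

Sorted (descending): 13.13, 13.02, 12.26, 11.52, 11.23, 11.23, 11.23, 10.83
The 3 values of 11.23 occupy positions 5–7 → average rank 6.
Site 2 values → pooled ranks: 11.23→6, 11.52→4, 11.23→6, 11.23→6, 13.13→1
Mean rank = (6 + 4 + 6 + 6 + 1) / 5 = 4.60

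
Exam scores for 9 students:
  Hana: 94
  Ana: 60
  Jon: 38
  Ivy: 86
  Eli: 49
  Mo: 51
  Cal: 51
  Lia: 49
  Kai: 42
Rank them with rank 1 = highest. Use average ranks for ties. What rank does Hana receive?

Sorted (descending): 94, 86, 60, 51, 51, 49, 49, 42, 38
The 2 values of 51 occupy positions 4–5 → average rank (4+5)/2 = 4.5.
The 2 values of 49 occupy positions 6–7 → average rank (6+7)/2 = 6.5.
Hana has value 94 → rank 1.

1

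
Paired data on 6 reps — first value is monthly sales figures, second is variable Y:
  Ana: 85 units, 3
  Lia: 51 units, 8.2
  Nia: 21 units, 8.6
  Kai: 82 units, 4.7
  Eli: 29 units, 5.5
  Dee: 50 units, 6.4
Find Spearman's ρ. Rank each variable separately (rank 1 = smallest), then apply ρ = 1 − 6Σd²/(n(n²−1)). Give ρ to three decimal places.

Ranks of variable 1: 6, 4, 1, 5, 2, 3
Ranks of variable 2: 1, 5, 6, 2, 3, 4
d = r₁ − r₂: 5, -1, -5, 3, -1, -1
d²: 25, 1, 25, 9, 1, 1; Σd² = 62
ρ = 1 − 6·62/(6·35) = 1 − 372/210 = -0.771

-0.771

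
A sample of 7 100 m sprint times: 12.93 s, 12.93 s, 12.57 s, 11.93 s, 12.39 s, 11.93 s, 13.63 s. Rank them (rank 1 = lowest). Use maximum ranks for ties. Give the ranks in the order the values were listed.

6, 6, 4, 2, 3, 2, 7

Sorted (ascending): 11.93, 11.93, 12.39, 12.57, 12.93, 12.93, 13.63
The 2 values of 11.93 occupy positions 1–2 → each gets rank 2.
The 2 values of 12.93 occupy positions 5–6 → each gets rank 6.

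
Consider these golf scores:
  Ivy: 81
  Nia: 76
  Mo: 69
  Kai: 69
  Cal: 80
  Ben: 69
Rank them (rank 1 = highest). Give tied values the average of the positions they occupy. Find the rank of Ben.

Sorted (descending): 81, 80, 76, 69, 69, 69
The 3 values of 69 occupy positions 4–6 → average rank 5.
Ben has value 69 → rank 5.

5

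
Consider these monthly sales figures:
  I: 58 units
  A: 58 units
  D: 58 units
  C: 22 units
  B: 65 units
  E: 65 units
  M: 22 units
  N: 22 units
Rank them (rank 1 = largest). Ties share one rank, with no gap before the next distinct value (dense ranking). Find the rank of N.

Sorted (descending): 65, 65, 58, 58, 58, 22, 22, 22
The 2 values of 65 share dense rank 1.
The 3 values of 58 share dense rank 2.
The 3 values of 22 share dense rank 3.
N has value 22 units → rank 3.

3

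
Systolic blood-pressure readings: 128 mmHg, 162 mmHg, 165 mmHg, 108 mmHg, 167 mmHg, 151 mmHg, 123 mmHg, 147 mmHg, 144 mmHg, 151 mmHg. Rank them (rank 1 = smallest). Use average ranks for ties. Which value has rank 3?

128

Sorted (ascending): 108, 123, 128, 144, 147, 151, 151, 162, 165, 167
The 2 values of 151 occupy positions 6–7 → average rank (6+7)/2 = 6.5.
Rank 3 → value 128.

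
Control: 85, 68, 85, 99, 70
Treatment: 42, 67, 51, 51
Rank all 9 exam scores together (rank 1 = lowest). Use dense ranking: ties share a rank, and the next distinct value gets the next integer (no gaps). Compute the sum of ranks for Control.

Sorted (ascending): 42, 51, 51, 67, 68, 70, 85, 85, 99
The 2 values of 51 share dense rank 2.
The 2 values of 85 share dense rank 6.
Remaining distinct values take the next consecutive integers.
Control values → pooled ranks: 85→6, 68→4, 85→6, 99→7, 70→5
Rank sum = 6 + 4 + 6 + 7 + 5 = 28

28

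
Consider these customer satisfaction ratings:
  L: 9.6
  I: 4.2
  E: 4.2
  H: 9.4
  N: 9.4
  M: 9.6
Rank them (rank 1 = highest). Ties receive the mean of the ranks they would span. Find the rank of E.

5.5

Sorted (descending): 9.6, 9.6, 9.4, 9.4, 4.2, 4.2
The 2 values of 9.6 occupy positions 1–2 → average rank (1+2)/2 = 1.5.
The 2 values of 9.4 occupy positions 3–4 → average rank (3+4)/2 = 3.5.
The 2 values of 4.2 occupy positions 5–6 → average rank (5+6)/2 = 5.5.
E has value 4.2 → rank 5.5.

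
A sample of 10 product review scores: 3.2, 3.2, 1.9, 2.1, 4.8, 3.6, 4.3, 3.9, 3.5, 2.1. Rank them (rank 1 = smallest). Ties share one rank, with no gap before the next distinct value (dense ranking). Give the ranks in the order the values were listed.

Sorted (ascending): 1.9, 2.1, 2.1, 3.2, 3.2, 3.5, 3.6, 3.9, 4.3, 4.8
The 2 values of 2.1 share dense rank 2.
The 2 values of 3.2 share dense rank 3.
Remaining distinct values take the next consecutive integers.

3, 3, 1, 2, 8, 5, 7, 6, 4, 2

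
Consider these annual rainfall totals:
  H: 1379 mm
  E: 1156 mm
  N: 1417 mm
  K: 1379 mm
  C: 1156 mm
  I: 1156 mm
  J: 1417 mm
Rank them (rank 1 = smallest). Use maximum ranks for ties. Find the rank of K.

Sorted (ascending): 1156, 1156, 1156, 1379, 1379, 1417, 1417
The 3 values of 1156 occupy positions 1–3 → each gets rank 3.
The 2 values of 1379 occupy positions 4–5 → each gets rank 5.
The 2 values of 1417 occupy positions 6–7 → each gets rank 7.
K has value 1379 mm → rank 5.

5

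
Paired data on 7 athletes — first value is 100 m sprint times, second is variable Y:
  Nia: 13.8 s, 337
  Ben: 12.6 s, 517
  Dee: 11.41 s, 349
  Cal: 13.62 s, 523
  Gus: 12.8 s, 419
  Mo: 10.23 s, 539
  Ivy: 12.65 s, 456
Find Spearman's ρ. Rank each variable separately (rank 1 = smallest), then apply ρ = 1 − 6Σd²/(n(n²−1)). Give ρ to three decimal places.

Ranks of variable 1: 7, 3, 2, 6, 5, 1, 4
Ranks of variable 2: 1, 5, 2, 6, 3, 7, 4
d = r₁ − r₂: 6, -2, 0, 0, 2, -6, 0
d²: 36, 4, 0, 0, 4, 36, 0; Σd² = 80
ρ = 1 − 6·80/(7·48) = 1 − 480/336 = -0.429

-0.429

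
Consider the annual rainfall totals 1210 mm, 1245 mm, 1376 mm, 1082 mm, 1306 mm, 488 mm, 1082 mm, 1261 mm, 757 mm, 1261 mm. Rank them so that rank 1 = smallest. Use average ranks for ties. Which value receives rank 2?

757

Sorted (ascending): 488, 757, 1082, 1082, 1210, 1245, 1261, 1261, 1306, 1376
The 2 values of 1082 occupy positions 3–4 → average rank (3+4)/2 = 3.5.
The 2 values of 1261 occupy positions 7–8 → average rank (7+8)/2 = 7.5.
Rank 2 → value 757.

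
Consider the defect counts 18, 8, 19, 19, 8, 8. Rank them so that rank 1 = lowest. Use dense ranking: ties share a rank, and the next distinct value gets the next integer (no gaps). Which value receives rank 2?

Sorted (ascending): 8, 8, 8, 18, 19, 19
The 3 values of 8 share dense rank 1.
The 2 values of 19 share dense rank 3.
Remaining distinct values take the next consecutive integers.
Rank 2 → value 18.

18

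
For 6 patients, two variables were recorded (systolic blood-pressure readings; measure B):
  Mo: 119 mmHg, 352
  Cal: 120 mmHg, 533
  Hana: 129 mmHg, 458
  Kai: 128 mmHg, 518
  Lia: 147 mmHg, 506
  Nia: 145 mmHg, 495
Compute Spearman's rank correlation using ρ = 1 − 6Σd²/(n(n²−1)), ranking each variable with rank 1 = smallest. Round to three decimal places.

Ranks of variable 1: 1, 2, 4, 3, 6, 5
Ranks of variable 2: 1, 6, 2, 5, 4, 3
d = r₁ − r₂: 0, -4, 2, -2, 2, 2
d²: 0, 16, 4, 4, 4, 4; Σd² = 32
ρ = 1 − 6·32/(6·35) = 1 − 192/210 = 0.086

0.086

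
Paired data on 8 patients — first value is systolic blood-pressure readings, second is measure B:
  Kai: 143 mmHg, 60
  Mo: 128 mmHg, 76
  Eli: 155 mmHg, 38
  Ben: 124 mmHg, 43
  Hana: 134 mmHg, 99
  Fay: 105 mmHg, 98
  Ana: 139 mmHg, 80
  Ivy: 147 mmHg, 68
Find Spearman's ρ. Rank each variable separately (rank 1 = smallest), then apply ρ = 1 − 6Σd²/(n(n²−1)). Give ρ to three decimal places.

-0.476

Ranks of variable 1: 6, 3, 8, 2, 4, 1, 5, 7
Ranks of variable 2: 3, 5, 1, 2, 8, 7, 6, 4
d = r₁ − r₂: 3, -2, 7, 0, -4, -6, -1, 3
d²: 9, 4, 49, 0, 16, 36, 1, 9; Σd² = 124
ρ = 1 − 6·124/(8·63) = 1 − 744/504 = -0.476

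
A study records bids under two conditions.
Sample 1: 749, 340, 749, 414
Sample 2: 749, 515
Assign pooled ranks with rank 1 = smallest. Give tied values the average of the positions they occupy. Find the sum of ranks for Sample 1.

Sorted (ascending): 340, 414, 515, 749, 749, 749
The 3 values of 749 occupy positions 4–6 → average rank 5.
Sample 1 values → pooled ranks: 749→5, 340→1, 749→5, 414→2
Rank sum = 5 + 1 + 5 + 2 = 13

13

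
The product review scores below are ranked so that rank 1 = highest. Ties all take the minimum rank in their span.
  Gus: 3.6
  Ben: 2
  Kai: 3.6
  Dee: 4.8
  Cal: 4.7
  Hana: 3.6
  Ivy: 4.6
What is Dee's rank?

1

Sorted (descending): 4.8, 4.7, 4.6, 3.6, 3.6, 3.6, 2
The 3 values of 3.6 occupy positions 4–6 → each gets rank 4.
Dee has value 4.8 → rank 1.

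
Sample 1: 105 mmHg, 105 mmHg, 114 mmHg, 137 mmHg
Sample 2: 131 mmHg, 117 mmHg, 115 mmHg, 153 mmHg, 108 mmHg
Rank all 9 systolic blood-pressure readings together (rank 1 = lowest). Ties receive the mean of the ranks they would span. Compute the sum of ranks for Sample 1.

15

Sorted (ascending): 105, 105, 108, 114, 115, 117, 131, 137, 153
The 2 values of 105 occupy positions 1–2 → average rank (1+2)/2 = 1.5.
Sample 1 values → pooled ranks: 105→1.5, 105→1.5, 114→4, 137→8
Rank sum = 1.5 + 1.5 + 4 + 8 = 15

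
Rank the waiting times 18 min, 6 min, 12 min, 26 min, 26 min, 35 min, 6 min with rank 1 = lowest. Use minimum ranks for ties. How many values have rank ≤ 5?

Sorted (ascending): 6, 6, 12, 18, 26, 26, 35
The 2 values of 6 occupy positions 1–2 → each gets rank 1.
The 2 values of 26 occupy positions 5–6 → each gets rank 5.
Ranks ≤ 5: {1, 1, 3, 4, 5, 5} → 6 values.

6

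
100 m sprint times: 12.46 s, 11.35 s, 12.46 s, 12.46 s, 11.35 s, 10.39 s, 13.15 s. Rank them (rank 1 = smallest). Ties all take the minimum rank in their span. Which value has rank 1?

10.39

Sorted (ascending): 10.39, 11.35, 11.35, 12.46, 12.46, 12.46, 13.15
The 2 values of 11.35 occupy positions 2–3 → each gets rank 2.
The 3 values of 12.46 occupy positions 4–6 → each gets rank 4.
Rank 1 → value 10.39.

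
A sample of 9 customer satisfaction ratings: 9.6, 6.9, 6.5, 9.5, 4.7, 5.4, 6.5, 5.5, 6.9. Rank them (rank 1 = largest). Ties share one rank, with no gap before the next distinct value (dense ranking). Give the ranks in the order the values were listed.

Sorted (descending): 9.6, 9.5, 6.9, 6.9, 6.5, 6.5, 5.5, 5.4, 4.7
The 2 values of 6.9 share dense rank 3.
The 2 values of 6.5 share dense rank 4.
Remaining distinct values take the next consecutive integers.

1, 3, 4, 2, 7, 6, 4, 5, 3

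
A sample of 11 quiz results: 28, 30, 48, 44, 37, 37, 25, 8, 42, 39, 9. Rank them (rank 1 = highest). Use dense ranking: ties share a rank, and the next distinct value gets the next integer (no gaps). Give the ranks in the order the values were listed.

7, 6, 1, 2, 5, 5, 8, 10, 3, 4, 9

Sorted (descending): 48, 44, 42, 39, 37, 37, 30, 28, 25, 9, 8
The 2 values of 37 share dense rank 5.
Remaining distinct values take the next consecutive integers.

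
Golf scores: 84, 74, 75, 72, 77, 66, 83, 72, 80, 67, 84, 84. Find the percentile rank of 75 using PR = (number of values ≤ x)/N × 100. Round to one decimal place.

50.0

N = 12.
Strictly below 75: 5. Equal to 75: 1.
PR = 6/12 × 100 = 50.0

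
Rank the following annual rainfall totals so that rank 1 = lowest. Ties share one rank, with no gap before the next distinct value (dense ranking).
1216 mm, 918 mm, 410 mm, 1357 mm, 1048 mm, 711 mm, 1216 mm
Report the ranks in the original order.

5, 3, 1, 6, 4, 2, 5

Sorted (ascending): 410, 711, 918, 1048, 1216, 1216, 1357
The 2 values of 1216 share dense rank 5.
Remaining distinct values take the next consecutive integers.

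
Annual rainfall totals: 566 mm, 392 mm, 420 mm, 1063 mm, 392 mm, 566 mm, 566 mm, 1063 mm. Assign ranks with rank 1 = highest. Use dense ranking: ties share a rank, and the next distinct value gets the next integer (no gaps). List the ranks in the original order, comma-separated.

2, 4, 3, 1, 4, 2, 2, 1

Sorted (descending): 1063, 1063, 566, 566, 566, 420, 392, 392
The 2 values of 1063 share dense rank 1.
The 3 values of 566 share dense rank 2.
The 2 values of 392 share dense rank 4.
Remaining distinct values take the next consecutive integers.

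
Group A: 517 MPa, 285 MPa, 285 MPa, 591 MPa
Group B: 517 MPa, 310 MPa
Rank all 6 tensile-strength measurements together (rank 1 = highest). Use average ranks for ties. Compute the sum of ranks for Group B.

Sorted (descending): 591, 517, 517, 310, 285, 285
The 2 values of 517 occupy positions 2–3 → average rank (2+3)/2 = 2.5.
The 2 values of 285 occupy positions 5–6 → average rank (5+6)/2 = 5.5.
Group B values → pooled ranks: 517→2.5, 310→4
Rank sum = 2.5 + 4 = 6.5

6.5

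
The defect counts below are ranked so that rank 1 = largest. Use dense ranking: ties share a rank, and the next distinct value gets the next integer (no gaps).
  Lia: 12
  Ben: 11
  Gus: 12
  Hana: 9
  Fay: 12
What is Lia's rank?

Sorted (descending): 12, 12, 12, 11, 9
The 3 values of 12 share dense rank 1.
Remaining distinct values take the next consecutive integers.
Lia has value 12 → rank 1.

1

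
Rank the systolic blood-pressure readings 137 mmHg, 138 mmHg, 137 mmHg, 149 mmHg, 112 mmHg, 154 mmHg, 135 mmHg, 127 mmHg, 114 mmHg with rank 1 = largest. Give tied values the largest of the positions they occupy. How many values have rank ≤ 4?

3

Sorted (descending): 154, 149, 138, 137, 137, 135, 127, 114, 112
The 2 values of 137 occupy positions 4–5 → each gets rank 5.
Ranks ≤ 4: {1, 2, 3} → 3 values.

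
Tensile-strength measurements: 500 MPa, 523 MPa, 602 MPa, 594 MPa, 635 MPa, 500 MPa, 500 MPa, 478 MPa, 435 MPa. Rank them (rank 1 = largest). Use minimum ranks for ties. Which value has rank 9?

Sorted (descending): 635, 602, 594, 523, 500, 500, 500, 478, 435
The 3 values of 500 occupy positions 5–7 → each gets rank 5.
Rank 9 → value 435.

435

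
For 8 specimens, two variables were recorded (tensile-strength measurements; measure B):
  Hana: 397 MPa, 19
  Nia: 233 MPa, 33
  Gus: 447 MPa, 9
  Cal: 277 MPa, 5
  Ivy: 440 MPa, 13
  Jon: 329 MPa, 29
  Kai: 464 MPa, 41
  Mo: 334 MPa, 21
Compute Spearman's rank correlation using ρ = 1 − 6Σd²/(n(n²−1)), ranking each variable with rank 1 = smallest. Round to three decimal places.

Ranks of variable 1: 5, 1, 7, 2, 6, 3, 8, 4
Ranks of variable 2: 4, 7, 2, 1, 3, 6, 8, 5
d = r₁ − r₂: 1, -6, 5, 1, 3, -3, 0, -1
d²: 1, 36, 25, 1, 9, 9, 0, 1; Σd² = 82
ρ = 1 − 6·82/(8·63) = 1 − 492/504 = 0.024

0.024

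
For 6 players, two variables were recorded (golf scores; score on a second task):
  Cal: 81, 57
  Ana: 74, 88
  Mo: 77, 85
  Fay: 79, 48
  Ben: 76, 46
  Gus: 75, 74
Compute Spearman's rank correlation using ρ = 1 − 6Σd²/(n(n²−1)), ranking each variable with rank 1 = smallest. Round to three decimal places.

Ranks of variable 1: 6, 1, 4, 5, 3, 2
Ranks of variable 2: 3, 6, 5, 2, 1, 4
d = r₁ − r₂: 3, -5, -1, 3, 2, -2
d²: 9, 25, 1, 9, 4, 4; Σd² = 52
ρ = 1 − 6·52/(6·35) = 1 − 312/210 = -0.486

-0.486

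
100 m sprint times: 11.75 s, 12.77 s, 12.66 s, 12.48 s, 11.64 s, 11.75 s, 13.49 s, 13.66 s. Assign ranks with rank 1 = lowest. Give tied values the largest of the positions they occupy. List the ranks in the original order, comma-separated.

3, 6, 5, 4, 1, 3, 7, 8

Sorted (ascending): 11.64, 11.75, 11.75, 12.48, 12.66, 12.77, 13.49, 13.66
The 2 values of 11.75 occupy positions 2–3 → each gets rank 3.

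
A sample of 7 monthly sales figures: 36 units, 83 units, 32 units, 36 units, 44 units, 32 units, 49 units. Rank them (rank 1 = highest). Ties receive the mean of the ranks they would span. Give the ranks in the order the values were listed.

Sorted (descending): 83, 49, 44, 36, 36, 32, 32
The 2 values of 36 occupy positions 4–5 → average rank (4+5)/2 = 4.5.
The 2 values of 32 occupy positions 6–7 → average rank (6+7)/2 = 6.5.

4.5, 1, 6.5, 4.5, 3, 6.5, 2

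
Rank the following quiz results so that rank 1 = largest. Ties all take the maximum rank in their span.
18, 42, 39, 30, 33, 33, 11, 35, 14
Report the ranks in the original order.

7, 1, 2, 6, 5, 5, 9, 3, 8

Sorted (descending): 42, 39, 35, 33, 33, 30, 18, 14, 11
The 2 values of 33 occupy positions 4–5 → each gets rank 5.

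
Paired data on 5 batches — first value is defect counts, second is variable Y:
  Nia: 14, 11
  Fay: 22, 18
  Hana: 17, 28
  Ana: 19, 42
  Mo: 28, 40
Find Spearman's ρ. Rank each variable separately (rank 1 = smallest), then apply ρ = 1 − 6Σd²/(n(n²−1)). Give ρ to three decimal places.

Ranks of variable 1: 1, 4, 2, 3, 5
Ranks of variable 2: 1, 2, 3, 5, 4
d = r₁ − r₂: 0, 2, -1, -2, 1
d²: 0, 4, 1, 4, 1; Σd² = 10
ρ = 1 − 6·10/(5·24) = 1 − 60/120 = 0.500

0.500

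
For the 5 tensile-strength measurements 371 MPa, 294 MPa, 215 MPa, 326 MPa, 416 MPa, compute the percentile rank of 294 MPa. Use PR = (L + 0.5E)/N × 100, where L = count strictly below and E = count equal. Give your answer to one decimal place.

30.0

N = 5.
Strictly below 294: 1. Equal to 294: 1.
PR = (1 + 0.5·1)/5 × 100 = 30.0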